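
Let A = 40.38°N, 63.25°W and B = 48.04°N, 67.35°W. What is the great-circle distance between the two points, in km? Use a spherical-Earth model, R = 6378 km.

cos σ = sin φ₁ sin φ₂ + cos φ₁ cos φ₂ cos Δλ
      = sin(40.38°)sin(48.04°) + cos(40.38°)cos(48.04°)cos(-4.10°) = 0.9898
σ = 8.201° → d = Rσ = 6378·0.14314 = 913 km

913 km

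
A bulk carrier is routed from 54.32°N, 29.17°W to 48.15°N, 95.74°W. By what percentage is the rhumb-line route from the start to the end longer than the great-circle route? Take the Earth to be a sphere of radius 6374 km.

3.7%

Great circle: σ = 0.7078 rad → d_gc = Rσ = 4511.5 km
Rhumb: Δφ = -0.1077, Δλ = -1.1619, Δψ = -0.1723, q = Δφ/Δψ = 0.6249 → d_rh = R√(Δφ²+q²Δλ²) = 4678.4 km
Excess = (4678.4 − 4511.5) / 4511.5 = 166.9 / 4511.5 = 3.70% ≈ 3.7%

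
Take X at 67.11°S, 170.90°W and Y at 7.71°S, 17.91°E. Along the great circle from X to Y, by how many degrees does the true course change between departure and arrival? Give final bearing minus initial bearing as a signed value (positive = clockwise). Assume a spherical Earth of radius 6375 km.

At departure: θ₁ = atan2(sin Δλ cos φ₂, cos φ₁ sin φ₂ − sin φ₁ cos φ₂ cos Δλ) = 189.04°
At arrival: θ₂ = atan2(sin Δλ cos φ₁, −cos φ₂ sin φ₁ + sin φ₂ cos φ₁ cos Δλ) = 356.47°
Δθ = θ₂ − θ₁ = +167.4°

+167.4°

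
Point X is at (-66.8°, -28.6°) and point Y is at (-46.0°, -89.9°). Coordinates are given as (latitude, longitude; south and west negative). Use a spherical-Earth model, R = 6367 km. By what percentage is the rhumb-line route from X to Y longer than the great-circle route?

Great circle: σ = 0.6558 rad → d_gc = Rσ = 4175.2 km
Rhumb: Δφ = +0.3630, Δλ = -1.0699, Δψ = +0.6772, q = Δφ/Δψ = 0.5361 → d_rh = R√(Δφ²+q²Δλ²) = 4322.0 km
Excess = (4322.0 − 4175.2) / 4175.2 = 146.8 / 4175.2 = 3.52% ≈ 3.5%

3.5%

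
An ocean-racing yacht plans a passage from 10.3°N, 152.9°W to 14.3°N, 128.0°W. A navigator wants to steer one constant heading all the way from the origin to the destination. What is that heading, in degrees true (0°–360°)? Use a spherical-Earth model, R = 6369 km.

80.7°

Meridional parts: M(φ₁)=+0.1807, M(φ₂)=+0.2522 → ΔM = +0.0715;  Δλ = +0.4346 rad
tan C = Δλ / ΔM = +6.0808 → C = 80.66°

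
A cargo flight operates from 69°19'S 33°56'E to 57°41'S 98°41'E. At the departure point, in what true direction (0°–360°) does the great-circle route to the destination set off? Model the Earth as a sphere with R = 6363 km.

θ = atan2( sin Δλ·cos φ₂ ,  cos φ₁ sin φ₂ − sin φ₁ cos φ₂ cos Δλ )
  = atan2(+0.4835, -0.0851) = 99.99°

100.0°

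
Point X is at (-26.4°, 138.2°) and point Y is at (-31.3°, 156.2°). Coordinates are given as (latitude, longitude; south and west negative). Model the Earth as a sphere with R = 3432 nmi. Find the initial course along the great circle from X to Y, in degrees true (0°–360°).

N = sin Δλ·cos φ₂ = +0.2640;  D = cos φ₁ sin φ₂ − sin φ₁ cos φ₂ cos Δλ = -0.1040
initial course = atan2(N, D) = 111.50°

111.5°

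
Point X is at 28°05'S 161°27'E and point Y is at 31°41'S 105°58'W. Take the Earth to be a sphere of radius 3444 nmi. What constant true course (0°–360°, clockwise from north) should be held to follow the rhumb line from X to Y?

Meridional parts: M(φ₁)=-0.5110, M(φ₂)=-0.5835 → ΔM = -0.0725;  Δλ = +1.6159 rad
tan C = Δλ / ΔM = -22.2921 → C = 92.57°

92.6°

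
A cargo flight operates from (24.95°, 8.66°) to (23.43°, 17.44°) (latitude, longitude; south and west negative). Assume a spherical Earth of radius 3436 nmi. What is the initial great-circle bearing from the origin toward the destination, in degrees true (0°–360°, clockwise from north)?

98.9°

N = sin Δλ·cos φ₂ = +0.1401;  D = cos φ₁ sin φ₂ − sin φ₁ cos φ₂ cos Δλ = -0.0220
initial course = atan2(N, D) = 98.92°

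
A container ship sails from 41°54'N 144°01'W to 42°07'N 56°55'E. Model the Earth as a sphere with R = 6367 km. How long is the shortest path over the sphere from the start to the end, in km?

cos σ = sin φ₁ sin φ₂ + cos φ₁ cos φ₂ cos Δλ
      = sin(41.90°)sin(42.12°) + cos(41.90°)cos(42.12°)cos(-159.07°) = -0.0678
σ = 93.888° → d = Rσ = 6367·1.63865 = 10433 km

10433 km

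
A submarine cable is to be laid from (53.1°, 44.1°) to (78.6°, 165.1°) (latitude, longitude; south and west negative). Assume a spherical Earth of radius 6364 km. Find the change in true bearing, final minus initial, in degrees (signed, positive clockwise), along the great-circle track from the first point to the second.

At departure: θ₁ = atan2(sin Δλ cos φ₂, cos φ₁ sin φ₂ − sin φ₁ cos φ₂ cos Δλ) = 14.19°
At arrival: θ₂ = atan2(sin Δλ cos φ₁, −cos φ₂ sin φ₁ + sin φ₂ cos φ₁ cos Δλ) = 131.86°
Δθ = θ₂ − θ₁ = +117.7°

+117.7°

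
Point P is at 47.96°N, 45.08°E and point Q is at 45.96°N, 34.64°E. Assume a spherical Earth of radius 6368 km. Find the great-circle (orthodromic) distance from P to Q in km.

Haversine: a = sin²(Δφ/2)+cos φ₁ cos φ₂ sin²(Δλ/2) = 0.00416;  σ = 2·atan2(√a,√(1−a))
σ = 7.394° → d = Rσ = 6368·0.12905 = 822 km

822 km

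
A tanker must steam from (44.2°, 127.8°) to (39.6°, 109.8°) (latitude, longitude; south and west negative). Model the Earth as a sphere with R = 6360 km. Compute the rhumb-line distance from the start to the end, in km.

1571 km

Δψ = ln[tan(π/4+φ₂/2)/tan(π/4+φ₁/2)] = -0.1079;  Δφ = -0.0803 rad,  Δλ = -0.3142 rad
q = Δφ/Δψ = 0.7438
d = R·√(Δφ² + q²Δλ²) = 6360·0.24708 = 1571 km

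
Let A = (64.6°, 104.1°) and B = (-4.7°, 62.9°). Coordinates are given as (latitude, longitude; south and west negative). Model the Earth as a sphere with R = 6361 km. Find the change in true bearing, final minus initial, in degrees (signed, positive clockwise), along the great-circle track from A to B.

-25.7°

Initial bearing θ₁ = atan2(sin Δλ cos φ₂, cos φ₁ sin φ₂ − sin φ₁ cos φ₂ cos Δλ) = 222.65°
Final bearing θ₂ = (initial bearing from the destination back to the start) + 180° = 196.95°
Δθ = θ₂ − θ₁ = -25.7°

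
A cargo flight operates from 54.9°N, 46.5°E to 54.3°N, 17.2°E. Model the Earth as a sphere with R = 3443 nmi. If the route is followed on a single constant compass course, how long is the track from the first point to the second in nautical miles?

Δψ = ln[tan(π/4+φ₂/2)/tan(π/4+φ₁/2)] = -0.0181;  Δφ = -0.0105 rad,  Δλ = -0.5114 rad
q = Δφ/Δψ = 0.5793
d = R·√(Δφ² + q²Δλ²) = 3443·0.29641 = 1021 nmi

1021 nmi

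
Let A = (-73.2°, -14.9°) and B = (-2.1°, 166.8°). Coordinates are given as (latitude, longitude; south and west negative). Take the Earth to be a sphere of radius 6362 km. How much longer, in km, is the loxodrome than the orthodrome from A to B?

3666 km

Great circle: cos σ = sin φ₁ sin φ₂ + cos φ₁ cos φ₂ cos Δλ,  σ = 1.8272 rad → d_gc = 11624.8 km
Rhumb line: Δψ = +1.8761, q = Δφ/Δψ = 0.6614, d_rh = R√(Δφ²+q²Δλ²) = 15290.7 km
Excess = 15290.7 − 11624.8 = 3665.9 ≈ 3666 km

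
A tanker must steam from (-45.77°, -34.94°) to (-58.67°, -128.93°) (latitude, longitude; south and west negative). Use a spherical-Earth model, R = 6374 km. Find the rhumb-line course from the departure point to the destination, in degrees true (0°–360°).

Δψ = ln[tan(π/4+φ₂/2)/tan(π/4+φ₁/2)] = -0.3709
Δλ = -1.6404 rad (taken the short way round)
course = atan2(Δλ, Δψ) = 257.26°

257.3°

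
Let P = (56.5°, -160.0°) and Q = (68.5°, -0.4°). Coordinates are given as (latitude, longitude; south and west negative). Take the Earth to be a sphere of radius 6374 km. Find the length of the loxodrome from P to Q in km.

8181 km

Rhumb course C = atan2(Δλ, Δψ) with Δψ = ln[tan(π/4+φ₂/2)/tan(π/4+φ₁/2)] = +0.4607, Δλ = +2.7855 → C = 80.61°
d = R·|Δφ| / |cos C| = 6374·0.20944 / 0.16318 = 8181 km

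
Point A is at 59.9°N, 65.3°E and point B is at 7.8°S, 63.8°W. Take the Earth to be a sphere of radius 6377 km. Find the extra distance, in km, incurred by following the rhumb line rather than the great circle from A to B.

1067 km

Great circle: cos σ = sin φ₁ sin φ₂ + cos φ₁ cos φ₂ cos Δλ,  σ = 2.0162 rad → d_gc = 12857.0 km
Rhumb line: Δψ = -1.4500, q = Δφ/Δψ = 0.8149, d_rh = R√(Δφ²+q²Δλ²) = 13923.7 km
Excess = 13923.7 − 12857.0 = 1066.7 ≈ 1067 km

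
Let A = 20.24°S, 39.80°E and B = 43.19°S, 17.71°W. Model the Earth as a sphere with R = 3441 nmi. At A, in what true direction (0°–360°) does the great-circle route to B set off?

230.5°

N = sin Δλ·cos φ₂ = -0.6150;  D = cos φ₁ sin φ₂ − sin φ₁ cos φ₂ cos Δλ = -0.5067
initial course = atan2(N, D) = 230.52°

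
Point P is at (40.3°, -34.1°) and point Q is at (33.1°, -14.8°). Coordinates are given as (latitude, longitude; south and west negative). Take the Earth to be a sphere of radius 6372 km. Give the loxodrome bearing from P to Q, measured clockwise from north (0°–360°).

Meridional parts: M(φ₁)=+0.7698, M(φ₂)=+0.6128 → ΔM = -0.1570;  Δλ = +0.3368 rad
tan C = Δλ / ΔM = -2.1462 → C = 114.98°

115.0°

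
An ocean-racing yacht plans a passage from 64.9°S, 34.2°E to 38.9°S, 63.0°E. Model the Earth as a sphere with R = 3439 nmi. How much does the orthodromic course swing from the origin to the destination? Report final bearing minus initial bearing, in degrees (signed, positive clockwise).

-23.4°

Initial bearing θ₁ = atan2(sin Δλ cos φ₂, cos φ₁ sin φ₂ − sin φ₁ cos φ₂ cos Δλ) = 46.87°
Final bearing θ₂ = (initial bearing from the destination back to the start) + 180° = 23.44°
Δθ = θ₂ − θ₁ = -23.4°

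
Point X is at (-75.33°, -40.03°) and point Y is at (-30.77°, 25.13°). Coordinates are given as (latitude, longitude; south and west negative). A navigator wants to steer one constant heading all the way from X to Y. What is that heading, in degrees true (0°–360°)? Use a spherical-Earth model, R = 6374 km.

37.4°

Meridional parts: M(φ₁)=-2.0501, M(φ₂)=-0.5649 → ΔM = +1.4852;  Δλ = +1.1373 rad
tan C = Δλ / ΔM = +0.7657 → C = 37.44°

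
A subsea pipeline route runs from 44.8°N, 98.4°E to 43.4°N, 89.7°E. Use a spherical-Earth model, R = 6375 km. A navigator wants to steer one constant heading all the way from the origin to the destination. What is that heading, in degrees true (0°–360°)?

Meridional parts: M(φ₁)=+0.8764, M(φ₂)=+0.8424 → ΔM = -0.0340;  Δλ = -0.1518 rad
tan C = Δλ / ΔM = +4.4623 → C = 257.37°

257.4°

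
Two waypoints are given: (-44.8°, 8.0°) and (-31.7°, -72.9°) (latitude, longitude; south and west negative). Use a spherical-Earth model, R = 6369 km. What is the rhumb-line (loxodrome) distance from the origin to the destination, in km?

7177 km

Rhumb course C = atan2(Δλ, Δψ) with Δψ = ln[tan(π/4+φ₂/2)/tan(π/4+φ₁/2)] = +0.2926, Δλ = -1.4120 → C = 281.71°
d = R·|Δφ| / |cos C| = 6369·0.22864 / 0.20290 = 7177 km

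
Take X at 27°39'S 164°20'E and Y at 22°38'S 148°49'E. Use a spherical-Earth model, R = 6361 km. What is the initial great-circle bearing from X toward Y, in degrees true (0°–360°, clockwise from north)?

θ = atan2( sin Δλ·cos φ₂ ,  cos φ₁ sin φ₂ − sin φ₁ cos φ₂ cos Δλ )
  = atan2(-0.2469, +0.0718) = 286.22°

286.2°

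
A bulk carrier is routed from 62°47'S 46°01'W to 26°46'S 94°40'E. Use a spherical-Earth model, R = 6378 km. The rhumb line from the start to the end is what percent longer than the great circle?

Great circle: σ = 1.4861 rad → d_gc = Rσ = 9478.5 km
Rhumb: Δφ = +0.6286, Δλ = +2.4554, Δψ = +0.9333, q = Δφ/Δψ = 0.6735 → d_rh = R√(Δφ²+q²Δλ²) = 11283.7 km
Excess = (11283.7 − 9478.5) / 9478.5 = 1805.2 / 9478.5 = 19.045% ≈ 19.0%

19.0%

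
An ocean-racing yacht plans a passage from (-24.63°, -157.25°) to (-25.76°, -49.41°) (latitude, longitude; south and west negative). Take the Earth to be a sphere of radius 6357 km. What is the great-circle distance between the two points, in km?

Haversine: a = sin²(Δφ/2)+cos φ₁ cos φ₂ sin²(Δλ/2) = 0.53484;  σ = 2·atan2(√a,√(1−a))
σ = 93.996° → d = Rσ = 6357·1.64054 = 10429 km

10429 km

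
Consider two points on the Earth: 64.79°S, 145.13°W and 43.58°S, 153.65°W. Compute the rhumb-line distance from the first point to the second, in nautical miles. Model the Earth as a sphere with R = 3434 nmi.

Δψ = ln[tan(π/4+φ₂/2)/tan(π/4+φ₁/2)] = +0.6511;  Δφ = +0.3702 rad,  Δλ = -0.1487 rad
q = Δφ/Δψ = 0.5686
d = R·√(Δφ² + q²Δλ²) = 3434·0.37972 = 1304 nmi

1304 nmi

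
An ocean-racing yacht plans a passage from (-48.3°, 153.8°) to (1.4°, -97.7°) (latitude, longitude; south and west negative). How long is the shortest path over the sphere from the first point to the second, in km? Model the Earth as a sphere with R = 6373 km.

11485 km

cos σ = sin φ₁ sin φ₂ + cos φ₁ cos φ₂ cos Δλ
      = sin(-48.30°)sin(1.40°) + cos(-48.30°)cos(1.40°)cos(108.50°) = -0.2293
σ = 103.253° → d = Rσ = 6373·1.80211 = 11485 km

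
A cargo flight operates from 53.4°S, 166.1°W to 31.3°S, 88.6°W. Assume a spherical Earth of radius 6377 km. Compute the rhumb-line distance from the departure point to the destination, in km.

6733 km

Δψ = ln[tan(π/4+φ₂/2)/tan(π/4+φ₁/2)] = +0.5308;  Δφ = +0.3857 rad,  Δλ = +1.3526 rad
q = Δφ/Δψ = 0.7267
d = R·√(Δφ² + q²Δλ²) = 6377·1.05588 = 6733 km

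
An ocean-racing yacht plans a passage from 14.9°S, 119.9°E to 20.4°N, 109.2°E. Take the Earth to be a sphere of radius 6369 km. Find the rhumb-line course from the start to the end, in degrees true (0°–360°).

343.4°

Δψ = ln[tan(π/4+φ₂/2)/tan(π/4+φ₁/2)] = +0.6269
Δλ = -0.1868 rad (taken the short way round)
course = atan2(Δλ, Δψ) = 343.41°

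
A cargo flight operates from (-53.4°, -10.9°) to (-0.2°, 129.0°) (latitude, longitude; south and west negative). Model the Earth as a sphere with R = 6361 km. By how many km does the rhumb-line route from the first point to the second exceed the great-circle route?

Great circle: cos σ = sin φ₁ sin φ₂ + cos φ₁ cos φ₂ cos Δλ,  σ = 2.0412 rad → d_gc = 12984.2 km
Rhumb line: Δψ = +1.1030, q = Δφ/Δψ = 0.8418, d_rh = R√(Δφ²+q²Δλ²) = 14346.9 km
Excess = 14346.9 − 12984.2 = 1362.7 ≈ 1363 km

1363 km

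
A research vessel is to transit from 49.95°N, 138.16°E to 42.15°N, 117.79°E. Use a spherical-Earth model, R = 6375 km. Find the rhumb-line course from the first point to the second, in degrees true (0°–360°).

241.1°

Meridional parts: M(φ₁)=+1.0093, M(φ₂)=+0.8127 → ΔM = -0.1966;  Δλ = -0.3555 rad
tan C = Δλ / ΔM = +1.8081 → C = 241.05°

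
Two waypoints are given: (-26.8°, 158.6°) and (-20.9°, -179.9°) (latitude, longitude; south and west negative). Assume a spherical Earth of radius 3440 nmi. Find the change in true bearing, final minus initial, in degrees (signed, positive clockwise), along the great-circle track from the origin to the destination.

Initial bearing θ₁ = atan2(sin Δλ cos φ₂, cos φ₁ sin φ₂ − sin φ₁ cos φ₂ cos Δλ) = 77.89°
Final bearing θ₂ = (initial bearing from the destination back to the start) + 180° = 69.10°
Δθ = θ₂ − θ₁ = -8.8°

-8.8°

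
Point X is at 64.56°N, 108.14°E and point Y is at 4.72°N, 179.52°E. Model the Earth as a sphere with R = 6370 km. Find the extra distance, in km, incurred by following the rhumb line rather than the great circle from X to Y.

237 km

Great circle: cos σ = sin φ₁ sin φ₂ + cos φ₁ cos φ₂ cos Δλ,  σ = 1.3582 rad → d_gc = 8651.7 km
Rhumb line: Δψ = -1.4060, q = Δφ/Δψ = 0.7428, d_rh = R√(Δφ²+q²Δλ²) = 8888.9 km
Excess = 8888.9 − 8651.7 = 237.2 ≈ 237 km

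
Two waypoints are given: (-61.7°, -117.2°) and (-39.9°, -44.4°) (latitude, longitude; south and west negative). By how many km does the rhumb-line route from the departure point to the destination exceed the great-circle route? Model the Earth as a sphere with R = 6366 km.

237 km

Great circle: cos σ = sin φ₁ sin φ₂ + cos φ₁ cos φ₂ cos Δλ,  σ = 0.8334 rad → d_gc = 5305.7 km
Rhumb line: Δψ = +0.6173, q = Δφ/Δψ = 0.6164, d_rh = R√(Δφ²+q²Δλ²) = 5543.1 km
Excess = 5543.1 − 5305.7 = 237.4 ≈ 237 km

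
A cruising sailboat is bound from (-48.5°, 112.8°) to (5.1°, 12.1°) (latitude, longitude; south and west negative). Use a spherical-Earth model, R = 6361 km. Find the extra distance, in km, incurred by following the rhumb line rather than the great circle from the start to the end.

322 km

Great circle: cos σ = sin φ₁ sin φ₂ + cos φ₁ cos φ₂ cos Δλ,  σ = 1.7611 rad → d_gc = 11202.10 km
Rhumb line: Δψ = +1.0597, q = Δφ/Δψ = 0.8828, d_rh = R√(Δφ²+q²Δλ²) = 11524.57 km
Excess = 11524.57 − 11202.10 = 322.47 ≈ 322 km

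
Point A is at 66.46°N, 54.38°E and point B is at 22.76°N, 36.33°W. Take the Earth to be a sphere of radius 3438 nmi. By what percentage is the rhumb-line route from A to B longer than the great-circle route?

6.4%

Great circle: σ = 1.2131 rad → d_gc = Rσ = 4170.7 nmi
Rhumb: Δφ = -0.7627, Δλ = -1.5832, Δψ = -1.1604, q = Δφ/Δψ = 0.6573 → d_rh = R√(Δφ²+q²Δλ²) = 4435.8 nmi
Excess = (4435.8 − 4170.7) / 4170.7 = 265.1 / 4170.7 = 6.36% ≈ 6.4%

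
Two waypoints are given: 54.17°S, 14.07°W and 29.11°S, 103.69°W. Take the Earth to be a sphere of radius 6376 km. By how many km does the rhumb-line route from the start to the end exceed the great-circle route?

405 km

Great circle: cos σ = sin φ₁ sin φ₂ + cos φ₁ cos φ₂ cos Δλ,  σ = 1.1617 rad → d_gc = 7406.8 km
Rhumb line: Δψ = +0.5978, q = Δφ/Δψ = 0.7317, d_rh = R√(Δφ²+q²Δλ²) = 7811.7 km
Excess = 7811.7 − 7406.8 = 404.9 ≈ 405 km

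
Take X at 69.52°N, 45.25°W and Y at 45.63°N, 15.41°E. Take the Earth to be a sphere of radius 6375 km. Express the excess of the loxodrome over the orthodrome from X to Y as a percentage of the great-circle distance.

3.5%

Great circle: σ = 0.6607 rad → d_gc = Rσ = 4212.2 km
Rhumb: Δφ = -0.4170, Δλ = +1.0587, Δψ = -0.8142, q = Δφ/Δψ = 0.5121 → d_rh = R√(Δφ²+q²Δλ²) = 4360.3 km
Excess = (4360.3 − 4212.2) / 4212.2 = 148.1 / 4212.2 = 3.52% ≈ 3.5%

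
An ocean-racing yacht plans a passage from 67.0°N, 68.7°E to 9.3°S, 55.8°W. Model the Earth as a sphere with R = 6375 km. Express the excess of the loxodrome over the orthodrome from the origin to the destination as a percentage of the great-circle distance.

8.9%

Great circle: σ = 1.9468 rad → d_gc = Rσ = 12410.5 km
Rhumb: Δφ = -1.3317, Δλ = -2.1729, Δψ = -1.7554, q = Δφ/Δψ = 0.7586 → d_rh = R√(Δφ²+q²Δλ²) = 13509.7 km
Excess = (13509.7 − 12410.5) / 12410.5 = 1099.2 / 12410.5 = 8.86% ≈ 8.9%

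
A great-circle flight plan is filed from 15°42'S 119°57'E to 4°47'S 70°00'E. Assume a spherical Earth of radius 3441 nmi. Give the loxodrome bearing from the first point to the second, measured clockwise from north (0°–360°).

Meridional parts: M(φ₁)=-0.2775, M(φ₂)=-0.0836 → ΔM = +0.1939;  Δλ = -0.8718 rad
tan C = Δλ / ΔM = -4.4954 → C = 282.54°

282.5°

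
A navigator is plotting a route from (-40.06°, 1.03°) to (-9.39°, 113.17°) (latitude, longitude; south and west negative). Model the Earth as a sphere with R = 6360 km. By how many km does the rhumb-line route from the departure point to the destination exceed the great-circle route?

Great circle: cos σ = sin φ₁ sin φ₂ + cos φ₁ cos φ₂ cos Δλ,  σ = 1.7514 rad → d_gc = 11138.6 km
Rhumb line: Δψ = +0.5997, q = Δφ/Δψ = 0.8927, d_rh = R√(Δφ²+q²Δλ²) = 11621.7 km
Excess = 11621.7 − 11138.6 = 483.1 ≈ 483 km

483 km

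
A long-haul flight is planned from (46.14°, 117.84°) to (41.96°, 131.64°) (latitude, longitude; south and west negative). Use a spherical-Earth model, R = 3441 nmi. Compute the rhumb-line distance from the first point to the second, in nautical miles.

646 nmi

Rhumb course C = atan2(Δλ, Δψ) with Δψ = ln[tan(π/4+φ₂/2)/tan(π/4+φ₁/2)] = -0.1016, Δλ = +0.2409 → C = 112.87°
d = R·|Δφ| / |cos C| = 3441·0.07295 / 0.38857 = 646 nmi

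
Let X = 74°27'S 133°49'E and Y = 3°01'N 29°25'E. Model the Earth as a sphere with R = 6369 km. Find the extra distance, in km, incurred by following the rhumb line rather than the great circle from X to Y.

Great circle: cos σ = sin φ₁ sin φ₂ + cos φ₁ cos φ₂ cos Δλ,  σ = 1.6883 rad → d_gc = 10753.1 km
Rhumb line: Δψ = +2.0438, q = Δφ/Δψ = 0.6615, d_rh = R√(Δφ²+q²Δλ²) = 11536.5 km
Excess = 11536.5 − 10753.1 = 783.4 ≈ 783 km

783 km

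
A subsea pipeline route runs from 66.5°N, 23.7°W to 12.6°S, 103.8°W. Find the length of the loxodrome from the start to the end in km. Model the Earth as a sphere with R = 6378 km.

11168 km

Δψ = ln[tan(π/4+φ₂/2)/tan(π/4+φ₁/2)] = -1.7919;  Δφ = -1.3806 rad,  Δλ = -1.3980 rad
q = Δφ/Δψ = 0.7704
d = R·√(Δφ² + q²Δλ²) = 6378·1.75100 = 11168 km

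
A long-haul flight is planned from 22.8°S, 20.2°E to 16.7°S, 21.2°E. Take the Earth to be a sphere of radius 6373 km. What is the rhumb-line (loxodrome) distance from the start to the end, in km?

687 km

Rhumb course C = atan2(Δλ, Δψ) with Δψ = ln[tan(π/4+φ₂/2)/tan(π/4+φ₁/2)] = +0.1132, Δλ = +0.0175 → C = 8.77°
d = R·|Δφ| / |cos C| = 6373·0.10647 / 0.98832 = 687 km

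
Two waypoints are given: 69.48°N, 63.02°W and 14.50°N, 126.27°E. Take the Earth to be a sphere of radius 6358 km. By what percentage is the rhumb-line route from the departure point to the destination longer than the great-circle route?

Great circle: σ = 1.6714 rad → d_gc = Rσ = 10626.7 km
Rhumb: Δφ = -0.9596, Δλ = -2.9795, Δψ = -1.4534, q = Δφ/Δψ = 0.6602 → d_rh = R√(Δφ²+q²Δλ²) = 13915.9 km
Excess = (13915.9 − 10626.7) / 10626.7 = 3289.2 / 10626.7 = 30.952% ≈ 31.0%

31.0%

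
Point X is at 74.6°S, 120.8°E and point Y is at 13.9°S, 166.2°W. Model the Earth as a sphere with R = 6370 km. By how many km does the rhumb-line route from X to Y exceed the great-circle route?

319 km

Great circle: cos σ = sin φ₁ sin φ₂ + cos φ₁ cos φ₂ cos Δλ,  σ = 1.2588 rad → d_gc = 8018.5 km
Rhumb line: Δψ = +1.7559, q = Δφ/Δψ = 0.6033, d_rh = R√(Δφ²+q²Δλ²) = 8337.8 km
Excess = 8337.8 − 8018.5 = 319.3 ≈ 319 km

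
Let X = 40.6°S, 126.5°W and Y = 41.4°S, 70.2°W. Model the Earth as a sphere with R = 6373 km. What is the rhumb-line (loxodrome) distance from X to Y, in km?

4727 km

Δψ = ln[tan(π/4+φ₂/2)/tan(π/4+φ₁/2)] = -0.0185;  Δφ = -0.0140 rad,  Δλ = +0.9826 rad
q = Δφ/Δψ = 0.7547
d = R·√(Δφ² + q²Δλ²) = 6373·0.74171 = 4727 km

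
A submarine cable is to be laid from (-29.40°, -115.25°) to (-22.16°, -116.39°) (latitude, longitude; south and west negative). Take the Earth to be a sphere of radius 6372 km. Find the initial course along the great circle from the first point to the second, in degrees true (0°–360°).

N = sin Δλ·cos φ₂ = -0.0184;  D = cos φ₁ sin φ₂ − sin φ₁ cos φ₂ cos Δλ = +0.1259
initial course = atan2(N, D) = 351.68°

351.7°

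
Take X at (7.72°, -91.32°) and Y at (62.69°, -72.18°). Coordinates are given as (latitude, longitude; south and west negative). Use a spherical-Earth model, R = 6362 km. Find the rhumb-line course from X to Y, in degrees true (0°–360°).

Meridional parts: M(φ₁)=+0.1351, M(φ₂)=+1.4149 → ΔM = +1.2798;  Δλ = +0.3341 rad
tan C = Δλ / ΔM = +0.2610 → C = 14.63°

14.6°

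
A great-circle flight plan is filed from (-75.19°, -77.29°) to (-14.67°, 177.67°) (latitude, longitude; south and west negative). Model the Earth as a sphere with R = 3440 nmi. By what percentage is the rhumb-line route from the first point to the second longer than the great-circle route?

9.1%

Great circle: σ = 1.3891 rad → d_gc = Rσ = 4778.6 nmi
Rhumb: Δφ = +1.0563, Δλ = -1.8333, Δψ = +1.7816, q = Δφ/Δψ = 0.5929 → d_rh = R√(Δφ²+q²Δλ²) = 5213.7 nmi
Excess = (5213.7 − 4778.6) / 4778.6 = 435.1 / 4778.6 = 9.11% ≈ 9.1%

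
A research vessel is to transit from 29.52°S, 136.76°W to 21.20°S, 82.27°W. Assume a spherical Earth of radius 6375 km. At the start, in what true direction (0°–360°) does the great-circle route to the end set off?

93.6°

N = sin Δλ·cos φ₂ = +0.7589;  D = cos φ₁ sin φ₂ − sin φ₁ cos φ₂ cos Δλ = -0.0479
initial course = atan2(N, D) = 93.61°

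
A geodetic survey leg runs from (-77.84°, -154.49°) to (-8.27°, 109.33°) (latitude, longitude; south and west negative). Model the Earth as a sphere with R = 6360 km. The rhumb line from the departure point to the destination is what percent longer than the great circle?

7.1%

Great circle: σ = 1.4523 rad → d_gc = Rσ = 9236.9 km
Rhumb: Δφ = +1.2142, Δλ = -1.6787, Δψ = +2.0946, q = Δφ/Δψ = 0.5797 → d_rh = R√(Δφ²+q²Δλ²) = 9896.4 km
Excess = (9896.4 − 9236.9) / 9236.9 = 659.5 / 9236.9 = 7.14% ≈ 7.1%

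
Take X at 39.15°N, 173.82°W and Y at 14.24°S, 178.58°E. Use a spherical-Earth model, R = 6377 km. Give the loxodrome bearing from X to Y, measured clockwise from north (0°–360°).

Meridional parts: M(φ₁)=+0.7437, M(φ₂)=-0.2511 → ΔM = -0.9948;  Δλ = -0.1326 rad
tan C = Δλ / ΔM = +0.1333 → C = 187.59°

187.6°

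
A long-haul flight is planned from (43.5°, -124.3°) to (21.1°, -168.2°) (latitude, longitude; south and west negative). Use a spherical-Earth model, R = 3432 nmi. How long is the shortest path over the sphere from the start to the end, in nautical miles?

2555 nmi

Haversine: a = sin²(Δφ/2)+cos φ₁ cos φ₂ sin²(Δλ/2) = 0.13228;  σ = 2·atan2(√a,√(1−a))
σ = 42.656° → d = Rσ = 3432·0.74449 = 2555 nmi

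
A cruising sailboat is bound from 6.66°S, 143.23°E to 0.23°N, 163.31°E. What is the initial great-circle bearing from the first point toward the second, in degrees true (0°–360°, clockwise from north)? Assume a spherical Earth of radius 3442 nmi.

N = sin Δλ·cos φ₂ = +0.3433;  D = cos φ₁ sin φ₂ − sin φ₁ cos φ₂ cos Δλ = +0.1129
initial course = atan2(N, D) = 71.80°

71.8°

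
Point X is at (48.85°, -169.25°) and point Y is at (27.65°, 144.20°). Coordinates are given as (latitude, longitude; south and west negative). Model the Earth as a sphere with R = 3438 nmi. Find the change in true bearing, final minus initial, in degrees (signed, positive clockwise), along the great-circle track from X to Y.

-30.3°

At departure: θ₁ = atan2(sin Δλ cos φ₂, cos φ₁ sin φ₂ − sin φ₁ cos φ₂ cos Δλ) = 256.59°
At arrival: θ₂ = atan2(sin Δλ cos φ₁, −cos φ₂ sin φ₁ + sin φ₂ cos φ₁ cos Δλ) = 226.27°
Δθ = θ₂ − θ₁ = -30.3°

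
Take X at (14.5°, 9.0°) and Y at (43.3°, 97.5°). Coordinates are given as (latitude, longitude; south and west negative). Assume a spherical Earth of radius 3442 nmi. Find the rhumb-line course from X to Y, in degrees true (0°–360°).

Δψ = ln[tan(π/4+φ₂/2)/tan(π/4+φ₁/2)] = +0.5842
Δλ = +1.5446 rad (taken the short way round)
course = atan2(Δλ, Δψ) = 69.28°

69.3°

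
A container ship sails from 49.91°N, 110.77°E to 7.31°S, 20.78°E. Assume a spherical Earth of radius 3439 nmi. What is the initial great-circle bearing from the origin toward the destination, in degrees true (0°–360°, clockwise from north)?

N = sin Δλ·cos φ₂ = -0.9919;  D = cos φ₁ sin φ₂ − sin φ₁ cos φ₂ cos Δλ = -0.0821
initial course = atan2(N, D) = 265.27°

265.3°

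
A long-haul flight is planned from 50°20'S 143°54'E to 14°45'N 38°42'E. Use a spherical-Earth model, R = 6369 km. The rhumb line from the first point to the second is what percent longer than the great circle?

Great circle: σ = 1.9367 rad → d_gc = Rσ = 12335.1 km
Rhumb: Δφ = +1.1359, Δλ = -1.8361, Δψ = +1.2801, q = Δφ/Δψ = 0.8874 → d_rh = R√(Δφ²+q²Δλ²) = 12650.0 km
Excess = (12650.0 − 12335.1) / 12335.1 = 314.9 / 12335.1 = 2.553% ≈ 2.6%

2.6%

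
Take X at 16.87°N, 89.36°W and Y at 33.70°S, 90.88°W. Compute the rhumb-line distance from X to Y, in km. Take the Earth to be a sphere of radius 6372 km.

5626 km

Rhumb course C = atan2(Δλ, Δψ) with Δψ = ln[tan(π/4+φ₂/2)/tan(π/4+φ₁/2)] = -0.9241, Δλ = -0.0265 → C = 181.64°
d = R·|Δφ| / |cos C| = 6372·0.88261 / 0.99959 = 5626 km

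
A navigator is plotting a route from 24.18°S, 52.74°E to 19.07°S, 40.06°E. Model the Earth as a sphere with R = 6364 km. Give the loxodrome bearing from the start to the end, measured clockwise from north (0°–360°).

Meridional parts: M(φ₁)=-0.4351, M(φ₂)=-0.3392 → ΔM = +0.0960;  Δλ = -0.2213 rad
tan C = Δλ / ΔM = -2.3058 → C = 293.45°

293.4°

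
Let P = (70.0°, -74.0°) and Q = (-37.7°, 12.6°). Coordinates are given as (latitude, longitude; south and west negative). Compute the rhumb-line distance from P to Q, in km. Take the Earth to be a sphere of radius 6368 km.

14070 km

Δψ = ln[tan(π/4+φ₂/2)/tan(π/4+φ₁/2)] = -2.4468;  Δφ = -1.8797 rad,  Δλ = +1.5115 rad
q = Δφ/Δψ = 0.7682
d = R·√(Δφ² + q²Δλ²) = 6368·2.20945 = 14070 km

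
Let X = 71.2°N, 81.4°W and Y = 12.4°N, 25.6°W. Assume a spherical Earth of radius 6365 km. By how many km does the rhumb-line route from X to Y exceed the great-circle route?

157 km

Great circle: cos σ = sin φ₁ sin φ₂ + cos φ₁ cos φ₂ cos Δλ,  σ = 1.1808 rad → d_gc = 7515.7 km
Rhumb line: Δψ = -1.5804, q = Δφ/Δψ = 0.6494, d_rh = R√(Δφ²+q²Δλ²) = 7672.8 km
Excess = 7672.8 − 7515.7 = 157.1 ≈ 157 km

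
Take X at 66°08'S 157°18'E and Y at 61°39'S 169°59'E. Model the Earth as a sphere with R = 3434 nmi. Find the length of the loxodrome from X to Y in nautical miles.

Δψ = ln[tan(π/4+φ₂/2)/tan(π/4+φ₁/2)] = +0.1782;  Δφ = +0.0782 rad,  Δλ = +0.2214 rad
q = Δφ/Δψ = 0.4390
d = R·√(Δφ² + q²Δλ²) = 3434·0.12477 = 428 nmi

428 nmi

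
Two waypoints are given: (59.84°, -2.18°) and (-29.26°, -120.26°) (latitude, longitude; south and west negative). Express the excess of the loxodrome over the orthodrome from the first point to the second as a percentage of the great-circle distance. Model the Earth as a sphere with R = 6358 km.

3.5%

Great circle: σ = 2.2510 rad → d_gc = Rσ = 14311.6 km
Rhumb: Δφ = -1.5551, Δλ = -2.0609, Δψ = -1.8458, q = Δφ/Δψ = 0.8425 → d_rh = R√(Δφ²+q²Δλ²) = 14819.6 km
Excess = (14819.6 − 14311.6) / 14311.6 = 508.0 / 14311.6 = 3.5496% ≈ 3.5%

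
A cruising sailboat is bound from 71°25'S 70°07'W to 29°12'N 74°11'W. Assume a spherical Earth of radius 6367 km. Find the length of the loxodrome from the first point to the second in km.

11186 km

Δψ = ln[tan(π/4+φ₂/2)/tan(π/4+φ₁/2)] = +2.3435;  Δφ = +1.7561 rad,  Δλ = -0.0710 rad
q = Δφ/Δψ = 0.7493
d = R·√(Δφ² + q²Δλ²) = 6367·1.75690 = 11186 km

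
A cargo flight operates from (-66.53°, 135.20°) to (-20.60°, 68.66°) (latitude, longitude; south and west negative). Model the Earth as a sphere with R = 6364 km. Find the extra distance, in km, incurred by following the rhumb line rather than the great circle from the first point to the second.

214 km

Great circle: cos σ = sin φ₁ sin φ₂ + cos φ₁ cos φ₂ cos Δλ,  σ = 1.0802 rad → d_gc = 6874.4 km
Rhumb line: Δψ = +1.2040, q = Δφ/Δψ = 0.6658, d_rh = R√(Δφ²+q²Δλ²) = 7088.1 km
Excess = 7088.1 − 6874.4 = 213.7 ≈ 214 km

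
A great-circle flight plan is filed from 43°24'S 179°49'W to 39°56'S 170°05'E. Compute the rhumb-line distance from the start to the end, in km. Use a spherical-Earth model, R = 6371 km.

Δψ = ln[tan(π/4+φ₂/2)/tan(π/4+φ₁/2)] = +0.0810;  Δφ = +0.0605 rad,  Δλ = -0.1763 rad
q = Δφ/Δψ = 0.7467
d = R·√(Δφ² + q²Δλ²) = 6371·0.14487 = 923 km

923 km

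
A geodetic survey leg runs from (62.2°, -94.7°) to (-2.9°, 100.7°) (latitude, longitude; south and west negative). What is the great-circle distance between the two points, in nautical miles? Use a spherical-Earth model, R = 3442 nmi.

7184 nmi

Haversine: a = sin²(Δφ/2)+cos φ₁ cos φ₂ sin²(Δλ/2) = 0.74691;  σ = 2·atan2(√a,√(1−a))
σ = 119.592° → d = Rσ = 3442·2.08727 = 7184 nmi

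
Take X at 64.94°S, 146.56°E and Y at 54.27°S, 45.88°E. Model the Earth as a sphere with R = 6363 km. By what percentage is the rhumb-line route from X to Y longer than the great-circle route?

Great circle: σ = 0.8100 rad → d_gc = Rσ = 5153.8 km
Rhumb: Δφ = +0.1862, Δλ = -1.7572, Δψ = +0.3718, q = Δφ/Δψ = 0.5009 → d_rh = R√(Δφ²+q²Δλ²) = 5724.9 km
Excess = (5724.9 − 5153.8) / 5153.8 = 571.1 / 5153.8 = 11.08% ≈ 11.1%

11.1%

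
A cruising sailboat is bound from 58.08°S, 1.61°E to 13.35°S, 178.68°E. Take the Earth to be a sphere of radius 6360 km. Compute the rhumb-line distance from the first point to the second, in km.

15889 km

Δψ = ln[tan(π/4+φ₂/2)/tan(π/4+φ₁/2)] = +1.0167;  Δφ = +0.7807 rad,  Δλ = +3.0905 rad
q = Δφ/Δψ = 0.7679
d = R·√(Δφ² + q²Δλ²) = 6360·2.49825 = 15889 km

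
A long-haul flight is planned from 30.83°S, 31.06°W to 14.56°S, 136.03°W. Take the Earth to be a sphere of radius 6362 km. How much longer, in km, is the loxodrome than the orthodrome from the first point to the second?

315 km

Great circle: cos σ = sin φ₁ sin φ₂ + cos φ₁ cos φ₂ cos Δλ,  σ = 1.6568 rad → d_gc = 10540.3 km
Rhumb line: Δψ = +0.3092, q = Δφ/Δψ = 0.9184, d_rh = R√(Δφ²+q²Δλ²) = 10855.6 km
Excess = 10855.6 − 10540.3 = 315.3 ≈ 315 km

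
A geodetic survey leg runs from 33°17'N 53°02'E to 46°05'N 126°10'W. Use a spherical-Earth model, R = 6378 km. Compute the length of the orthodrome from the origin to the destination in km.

11202 km

cos σ = sin φ₁ sin φ₂ + cos φ₁ cos φ₂ cos Δλ
      = sin(33.28°)sin(46.08°) + cos(33.28°)cos(46.08°)cos(-179.20°) = -0.1845
σ = 100.630° → d = Rσ = 6378·1.75633 = 11202 km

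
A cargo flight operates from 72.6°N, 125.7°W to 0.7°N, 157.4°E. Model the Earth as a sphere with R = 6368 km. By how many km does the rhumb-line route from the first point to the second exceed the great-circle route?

349 km

Great circle: cos σ = sin φ₁ sin φ₂ + cos φ₁ cos φ₂ cos Δλ,  σ = 1.4913 rad → d_gc = 9496.5 km
Rhumb line: Δψ = -1.8650, q = Δφ/Δψ = 0.6729, d_rh = R√(Δφ²+q²Δλ²) = 9845.4 km
Excess = 9845.4 − 9496.5 = 348.9 ≈ 349 km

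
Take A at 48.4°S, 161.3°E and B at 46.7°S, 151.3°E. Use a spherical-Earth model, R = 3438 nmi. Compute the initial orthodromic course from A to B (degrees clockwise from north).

280.4°

N = sin Δλ·cos φ₂ = -0.1191;  D = cos φ₁ sin φ₂ − sin φ₁ cos φ₂ cos Δλ = +0.0219
initial course = atan2(N, D) = 280.41°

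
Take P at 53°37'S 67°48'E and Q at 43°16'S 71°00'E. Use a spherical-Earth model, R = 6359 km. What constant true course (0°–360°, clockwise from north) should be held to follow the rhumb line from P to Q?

Δψ = ln[tan(π/4+φ₂/2)/tan(π/4+φ₁/2)] = +0.2736
Δλ = +0.0559 rad (taken the short way round)
course = atan2(Δλ, Δψ) = 11.54°

11.5°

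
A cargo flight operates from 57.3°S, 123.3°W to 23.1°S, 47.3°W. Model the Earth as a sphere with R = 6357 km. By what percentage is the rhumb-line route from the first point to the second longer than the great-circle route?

3.6%

Great circle: σ = 1.1036 rad → d_gc = Rσ = 7015.7 km
Rhumb: Δφ = +0.5969, Δλ = +1.3265, Δψ = +0.8118, q = Δφ/Δψ = 0.7353 → d_rh = R√(Δφ²+q²Δλ²) = 7269.3 km
Excess = (7269.3 − 7015.7) / 7015.7 = 253.6 / 7015.7 = 3.61% ≈ 3.6%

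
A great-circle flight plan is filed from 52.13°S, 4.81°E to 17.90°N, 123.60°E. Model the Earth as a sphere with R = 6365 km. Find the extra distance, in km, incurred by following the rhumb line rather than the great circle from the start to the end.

Great circle: cos σ = sin φ₁ sin φ₂ + cos φ₁ cos φ₂ cos Δλ,  σ = 2.1223 rad → d_gc = 13508.37 km
Rhumb line: Δψ = +1.3875, q = Δφ/Δψ = 0.8809, d_rh = R√(Δφ²+q²Δλ²) = 13987.95 km
Excess = 13987.95 − 13508.37 = 479.58 ≈ 480 km

480 km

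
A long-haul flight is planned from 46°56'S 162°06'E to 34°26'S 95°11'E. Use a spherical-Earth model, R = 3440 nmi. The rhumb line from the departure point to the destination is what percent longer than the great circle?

2.7%

Great circle: σ = 0.8842 rad → d_gc = Rσ = 3041.7 nmi
Rhumb: Δφ = +0.2182, Δλ = -1.1679, Δψ = +0.2891, q = Δφ/Δψ = 0.7546 → d_rh = R√(Δφ²+q²Δλ²) = 3123.1 nmi
Excess = (3123.1 − 3041.7) / 3041.7 = 81.4 / 3041.7 = 2.68% ≈ 2.7%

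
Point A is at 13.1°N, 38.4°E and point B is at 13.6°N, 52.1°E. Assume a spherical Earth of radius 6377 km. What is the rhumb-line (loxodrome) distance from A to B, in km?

Δψ = ln[tan(π/4+φ₂/2)/tan(π/4+φ₁/2)] = +0.0090;  Δφ = +0.0087 rad,  Δλ = +0.2391 rad
q = Δφ/Δψ = 0.9730
d = R·√(Δφ² + q²Δλ²) = 6377·0.23281 = 1485 km

1485 km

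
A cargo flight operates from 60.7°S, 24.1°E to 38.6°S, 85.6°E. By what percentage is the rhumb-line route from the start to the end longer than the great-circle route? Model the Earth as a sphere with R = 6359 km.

Great circle: σ = 0.7575 rad → d_gc = Rσ = 4816.9 km
Rhumb: Δφ = +0.3857, Δλ = +1.0734, Δψ = +0.6103, q = Δφ/Δψ = 0.6320 → d_rh = R√(Δφ²+q²Δλ²) = 4962.3 km
Excess = (4962.3 − 4816.9) / 4816.9 = 145.4 / 4816.9 = 3.02% ≈ 3.0%

3.0%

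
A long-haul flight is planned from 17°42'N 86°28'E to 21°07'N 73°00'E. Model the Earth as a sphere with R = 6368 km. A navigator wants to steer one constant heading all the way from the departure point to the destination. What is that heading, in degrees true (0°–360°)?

285.1°

Δψ = ln[tan(π/4+φ₂/2)/tan(π/4+φ₁/2)] = +0.0632
Δλ = -0.2350 rad (taken the short way round)
course = atan2(Δλ, Δψ) = 285.06°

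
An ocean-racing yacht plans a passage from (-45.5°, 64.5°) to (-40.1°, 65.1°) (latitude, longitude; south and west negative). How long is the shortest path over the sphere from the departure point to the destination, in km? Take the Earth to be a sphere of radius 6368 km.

602 km

cos σ = sin φ₁ sin φ₂ + cos φ₁ cos φ₂ cos Δλ
      = sin(-45.50°)sin(-40.10°) + cos(-45.50°)cos(-40.10°)cos(0.60°) = 0.9955
σ = 5.418° → d = Rσ = 6368·0.09456 = 602 km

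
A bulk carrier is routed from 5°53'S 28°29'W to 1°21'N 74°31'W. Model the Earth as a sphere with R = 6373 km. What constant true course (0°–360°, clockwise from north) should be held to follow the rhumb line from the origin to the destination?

278.9°

Δψ = ln[tan(π/4+φ₂/2)/tan(π/4+φ₁/2)] = +0.1264
Δλ = -0.8034 rad (taken the short way round)
course = atan2(Δλ, Δψ) = 278.94°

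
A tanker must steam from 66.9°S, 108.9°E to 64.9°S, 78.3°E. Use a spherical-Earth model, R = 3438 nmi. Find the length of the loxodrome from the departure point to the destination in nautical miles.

Δψ = ln[tan(π/4+φ₂/2)/tan(π/4+φ₁/2)] = +0.0855;  Δφ = +0.0349 rad,  Δλ = -0.5341 rad
q = Δφ/Δψ = 0.4081
d = R·√(Δφ² + q²Δλ²) = 3438·0.22073 = 759 nmi

759 nmi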